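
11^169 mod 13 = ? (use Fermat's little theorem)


Fermat's little theorem: if p is prime and gcd(a,p)=1, then a^(p-1) ≡ 1 (mod p)
p = 13 is prime, gcd(11,13) = 1
Reduce exponent: 169 mod 12 = 1
So 11^169 ≡ 11^1 (mod 13)
11^1 mod 13 = 11

11^169 ≡ 11 (mod 13)


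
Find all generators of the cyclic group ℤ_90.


g generates ℤ_n iff gcd(g,n) = 1
Prime factors of 90: 2, 3, 5
Generators are g ∈ {1,...,89} not divisible by any of these primes.
Generators: {1, 7, 11, 13, 17, 19, 23, 29, 31, 37, 41, 43, 47, 49, 53, 59, 61, 67, 71, 73, 77, 79, 83, 89}
Number of generators = φ(90) = 24

Generators of ℤ_90 = {1, 7, 11, 13, 17, 19, 23, 29, 31, 37, 41, 43, 47, 49, 53, 59, 61, 67, 71, 73, 77, 79, 83, 89}


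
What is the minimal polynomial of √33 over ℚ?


√33 satisfies x² - 33 = 0, irreducible over ℚ since 33 is squarefree

Minimal polynomial: x² - 33


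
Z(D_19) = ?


Z(G) = {g ∈ G | gx = xg for all x ∈ G}
For odd n, Z(D_n) = {e}: no nontrivial rotation commutes with all reflections

Z(D_19) = {e}


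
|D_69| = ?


|D_n| = 2n (n rotations and n reflections)
|D_69| = 2×69 = 138

|D_69| = 138


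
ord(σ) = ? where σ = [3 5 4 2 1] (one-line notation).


Cycle decomposition: (1 3 4 2 5)
Cycle lengths: 5
Order = lcm(5) = 5

ord(σ) = 5


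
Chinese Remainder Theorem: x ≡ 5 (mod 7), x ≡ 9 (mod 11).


m₁ = 7, m₂ = 11, gcd = 1, so CRT applies. M = m₁·m₂ = 77
Let M₁ = M/m₁ = 11, M₂ = M/m₂ = 7
Find y₁ ≡ M₁⁻¹ (mod m₁): 11⁻¹ ≡ 2 (mod 7)
Find y₂ ≡ M₂⁻¹ (mod m₂): 7⁻¹ ≡ 8 (mod 11)
x = a₁·M₁·y₁ + a₂·M₂·y₂ = 5·11·2 + 9·7·8 = 614
Reduce mod 77: x ≡ 75
Check: 75 mod 7 = 5 ✓, 75 mod 11 = 9 ✓

x ≡ 75 (mod 77)


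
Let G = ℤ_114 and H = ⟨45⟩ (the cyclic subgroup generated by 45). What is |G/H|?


|⟨45⟩| = n / gcd(45, 114) = 114 / 3 = 38
H is normal (ℤ_114 is abelian).
|G/H| = |G| / |H| = 114 / 38 = 3

|G/H| = 3


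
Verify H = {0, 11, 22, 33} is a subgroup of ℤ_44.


Subgroup test for H = {0, 11, 22, 33} in (ℤ_44, +):
(1) 0 ∈ H? Yes
(2) Closure: for all a,b ∈ H, (a+b) mod 44 ∈ H? Yes
(3) Inverses: for all a ∈ H, -a mod 44 ∈ H? Yes

Yes, H is a subgroup of ℤ_44


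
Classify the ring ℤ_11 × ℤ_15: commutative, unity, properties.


Direct product ring; commutative with unity (1,1); but (1,0)·(0,1) = (0,0) gives zero divisors, so not an integral domain
Commutative: Yes
Integral domain: No
Has unity: Yes

ℤ_11 × ℤ_15: Commutative=Yes, Unity=Yes


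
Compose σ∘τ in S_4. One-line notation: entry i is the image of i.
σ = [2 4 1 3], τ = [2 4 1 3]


σ∘τ: apply τ first, then σ
1 →τ 2 →σ 4
2 →τ 4 →σ 3
3 →τ 1 →σ 2
4 →τ 3 →σ 1

σ∘τ = [4 3 2 1]


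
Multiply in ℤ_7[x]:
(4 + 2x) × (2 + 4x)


Expand and collect like terms; reduce coefficients mod 7:
x^0: 4·2 = 8 ≡ 1 (mod 7)
x^1: 4·4 + 2·2 = 20 ≡ 6 (mod 7)
x^2: 2·4 = 8 ≡ 1 (mod 7)
Result: 1 + 6x + x^2

f · g = 1 + 6x + x^2


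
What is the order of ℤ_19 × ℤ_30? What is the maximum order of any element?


|ℤ_19 × ℤ_30| = 19 × 30 = 570
Max element order = lcm(19,30) = 570
Cyclic? Yes (gcd=1)

|ℤ_19×ℤ_30| = 570, max element order = 570


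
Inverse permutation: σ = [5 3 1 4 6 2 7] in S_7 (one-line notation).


To find σ⁻¹, swap domain and range:
σ(1) = 5 → σ⁻¹(5) = 1
σ(2) = 3 → σ⁻¹(3) = 2
σ(3) = 1 → σ⁻¹(1) = 3
σ(4) = 4 → σ⁻¹(4) = 4
σ(5) = 6 → σ⁻¹(6) = 5
σ(6) = 2 → σ⁻¹(2) = 6
σ(7) = 7 → σ⁻¹(7) = 7

σ⁻¹ = [3 6 2 4 1 5 7]


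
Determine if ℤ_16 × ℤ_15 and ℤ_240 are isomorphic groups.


Comparing ℤ_16 × ℤ_15 and ℤ_240:
gcd(16,15) = 1, so ℤ_16 × ℤ_15 ≅ ℤ_240 (CRT)

Yes, ℤ_16 × ℤ_15 ≅ ℤ_240


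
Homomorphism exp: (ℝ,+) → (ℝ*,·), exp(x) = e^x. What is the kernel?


Kernel = preimage of identity
ker(exp) = {x ∈ ℝ | e^x = 1} = {0}

ker(exp) = {0}


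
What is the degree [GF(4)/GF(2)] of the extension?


GF(4) = GF(2^2), so the extension degree is 2

[GF(4)/GF(2)] = 2


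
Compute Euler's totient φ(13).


φ(n) = count of k ∈ {1,...,n} with gcd(k,n)=1
Coprimes to 13: {1, 2, 3, 4, 5, 6, 7, 8, 9, 10, 11, 12}
Count: 12

φ(13) = 12


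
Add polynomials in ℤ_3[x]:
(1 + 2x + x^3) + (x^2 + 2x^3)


Add coefficients mod 3:
x^0: 1 + 0 = 1 (mod 3)
x^1: 2 + 0 = 2 (mod 3)
x^2: 0 + 1 = 1 (mod 3)
x^3: 1 + 2 = 0 (mod 3)
Result: 1 + 2x + x^2

f + g = 1 + 2x + x^2


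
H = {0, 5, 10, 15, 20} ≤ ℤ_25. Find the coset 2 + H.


2 + H = {2 + h (mod 25) : h ∈ H}
2+0=2, 2+5=7, 2+10=12, 2+15=17, 2+20=22

2 + H = {2, 7, 12, 17, 22}


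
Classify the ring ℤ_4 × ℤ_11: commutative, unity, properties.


Direct product ring; commutative with unity (1,1); but (1,0)·(0,1) = (0,0) gives zero divisors, so not an integral domain
Commutative: Yes
Integral domain: No
Has unity: Yes

ℤ_4 × ℤ_11: Commutative=Yes, Unity=Yes


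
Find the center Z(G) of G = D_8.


Z(G) = {g ∈ G | gx = xg for all x ∈ G}
For even n, Z(D_n) = {e, r^(n/2)}: the 180° rotation r^4 commutes with every reflection and rotation

Z(D_8) = {e, r^4}


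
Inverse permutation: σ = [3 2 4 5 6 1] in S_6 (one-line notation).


To find σ⁻¹, swap domain and range:
σ(1) = 3 → σ⁻¹(3) = 1
σ(2) = 2 → σ⁻¹(2) = 2
σ(3) = 4 → σ⁻¹(4) = 3
σ(4) = 5 → σ⁻¹(5) = 4
σ(5) = 6 → σ⁻¹(6) = 5
σ(6) = 1 → σ⁻¹(1) = 6

σ⁻¹ = [6 2 1 3 4 5]


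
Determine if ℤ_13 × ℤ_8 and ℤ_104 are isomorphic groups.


Comparing ℤ_13 × ℤ_8 and ℤ_104:
gcd(13,8) = 1, so ℤ_13 × ℤ_8 ≅ ℤ_104 (CRT)

Yes, ℤ_13 × ℤ_8 ≅ ℤ_104


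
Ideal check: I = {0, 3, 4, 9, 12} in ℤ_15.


Check ideal conditions for I = {0, 3, 4, 9, 12} in ℤ_15:
(1) I is an additive subgroup? No
(2) For r ∈ ℤ_15 and a ∈ I: r·a ∈ I? No  [counterexample: r=2, a=3, r·a mod 15 = 6 ∉ I]

No, I is not an ideal of ℤ_15


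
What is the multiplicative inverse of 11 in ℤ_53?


Use the extended Euclidean algorithm to write 1 = 11·s + 53·t; then s mod 53 is the inverse.
Euclidean algorithm:
  11 = 0·53 + 11
  53 = 4·11 + 9
  11 = 1·9 + 2
  9 = 4·2 + 1
  2 = 2·1 + 0
gcd(11,53) = 1
Back-substitution gives: 11·(-24) + 53·(5) = 1
So 11⁻¹ ≡ -24 ≡ 29 (mod 53)
Check: 11 × 29 = 319 ≡ 1 (mod 53) ✓

11⁻¹ ≡ 29 (mod 53)


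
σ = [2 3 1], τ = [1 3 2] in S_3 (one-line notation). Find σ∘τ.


σ∘τ: apply τ first, then σ
1 →τ 1 →σ 2
2 →τ 3 →σ 1
3 →τ 2 →σ 3

σ∘τ = [2 1 3]


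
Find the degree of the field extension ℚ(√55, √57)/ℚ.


[ℚ(√55,√57):ℚ] = [ℚ(√55,√57):ℚ(√55)]·[ℚ(√55):ℚ] = 2·2 = 4

[ℚ(√55, √57)/ℚ] = 4


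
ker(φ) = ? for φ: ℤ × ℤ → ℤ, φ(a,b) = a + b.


Kernel = preimage of identity
ker(φ) = {(a,b) ∈ ℤ² | a+b = 0} = {(a,-a) | a ∈ ℤ}

ker(φ) = {(a,-a) | a ∈ ℤ}


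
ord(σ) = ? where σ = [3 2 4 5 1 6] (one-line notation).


Cycle decomposition: (1 3 4 5)
Cycle lengths: 4
Order = lcm(4) = 4

ord(σ) = 4


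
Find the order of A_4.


|A_n| = n!/2 (even permutations)
|A_4| = 4!/2 = 24/2 = 12

|A_4| = 12


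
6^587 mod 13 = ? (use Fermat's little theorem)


Fermat's little theorem: if p is prime and gcd(a,p)=1, then a^(p-1) ≡ 1 (mod p)
p = 13 is prime, gcd(6,13) = 1
Reduce exponent: 587 mod 12 = 11
So 6^587 ≡ 6^11 (mod 13)
6^11 mod 13 = 11

6^587 ≡ 11 (mod 13)


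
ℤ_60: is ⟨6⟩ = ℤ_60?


g generates ℤ_n iff gcd(g, n) = 1
gcd(6, 60) = 6
Since gcd = 6 ≠ 1, ⟨6⟩ has order 10 < 60, so 6 is not a generator.

No, 6 does not generate ℤ_60


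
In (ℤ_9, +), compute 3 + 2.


Operation: addition mod 9
3 + 2 = (a + b) mod 9 with a = 3, b = 2

3 + 2 = 5


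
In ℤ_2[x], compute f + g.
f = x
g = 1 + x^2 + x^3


Add coefficients mod 2:
x^0: 0 + 1 = 1 (mod 2)
x^1: 1 + 0 = 1 (mod 2)
x^2: 0 + 1 = 1 (mod 2)
x^3: 0 + 1 = 1 (mod 2)
Result: 1 + x + x^2 + x^3

f + g = 1 + x + x^2 + x^3


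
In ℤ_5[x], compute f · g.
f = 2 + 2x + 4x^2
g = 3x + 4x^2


Expand and collect like terms; reduce coefficients mod 5:
x^0: 2·0 = 0 ≡ 0 (mod 5)
x^1: 2·3 + 2·0 = 6 ≡ 1 (mod 5)
x^2: 2·4 + 2·3 + 4·0 = 14 ≡ 4 (mod 5)
x^3: 2·4 + 4·3 = 20 ≡ 0 (mod 5)
x^4: 4·4 = 16 ≡ 1 (mod 5)
Result: x + 4x^2 + x^4

f · g = x + 4x^2 + x^4


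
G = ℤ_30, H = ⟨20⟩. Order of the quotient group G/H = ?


|⟨20⟩| = n / gcd(20, 30) = 30 / 10 = 3
H is normal (ℤ_30 is abelian).
|G/H| = |G| / |H| = 30 / 3 = 10

|G/H| = 10


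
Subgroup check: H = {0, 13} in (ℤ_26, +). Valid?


Subgroup test for H = {0, 13} in (ℤ_26, +):
(1) 0 ∈ H? Yes
(2) Closure: for all a,b ∈ H, (a+b) mod 26 ∈ H? Yes
(3) Inverses: for all a ∈ H, -a mod 26 ∈ H? Yes

Yes, H is a subgroup of ℤ_26


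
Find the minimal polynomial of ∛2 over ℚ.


∛2 satisfies x³ - 2 = 0, irreducible over ℚ (no rational root; 2 is not a perfect cube)

Minimal polynomial: x³ - 2


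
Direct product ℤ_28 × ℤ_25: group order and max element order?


|ℤ_28 × ℤ_25| = 28 × 25 = 700
Max element order = lcm(28,25) = 700
Cyclic? Yes (gcd=1)

|ℤ_28×ℤ_25| = 700, max element order = 700


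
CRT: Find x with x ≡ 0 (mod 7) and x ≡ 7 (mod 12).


m₁ = 7, m₂ = 12, gcd = 1, so CRT applies. M = m₁·m₂ = 84
Let M₁ = M/m₁ = 12, M₂ = M/m₂ = 7
Find y₁ ≡ M₁⁻¹ (mod m₁): 12⁻¹ ≡ 3 (mod 7)
Find y₂ ≡ M₂⁻¹ (mod m₂): 7⁻¹ ≡ 7 (mod 12)
x = a₁·M₁·y₁ + a₂·M₂·y₂ = 0·12·3 + 7·7·7 = 343
Reduce mod 84: x ≡ 7
Check: 7 mod 7 = 0 ✓, 7 mod 12 = 7 ✓

x ≡ 7 (mod 84)


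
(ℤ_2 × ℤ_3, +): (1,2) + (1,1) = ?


Operation: componentwise addition mod (2, 3)
(1,2) + (1,1) = ((a₁+b₁) mod 2, (a₂+b₂) mod 3) with a = (1,2), b = (1,1)

(1,2) + (1,1) = (0,0)


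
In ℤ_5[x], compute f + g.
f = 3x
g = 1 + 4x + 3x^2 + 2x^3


Add coefficients mod 5:
x^0: 0 + 1 = 1 (mod 5)
x^1: 3 + 4 = 2 (mod 5)
x^2: 0 + 3 = 3 (mod 5)
x^3: 0 + 2 = 2 (mod 5)
Result: 1 + 2x + 3x^2 + 2x^3

f + g = 1 + 2x + 3x^2 + 2x^3


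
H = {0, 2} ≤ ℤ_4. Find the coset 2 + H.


2 + H = {2 + h (mod 4) : h ∈ H}
2+0=2, 2+2=0
2 + H = {0, 2} = 0 + H

2 + H = {0, 2}


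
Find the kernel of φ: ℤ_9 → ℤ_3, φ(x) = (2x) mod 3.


Kernel = preimage of identity
ker(φ) = {x ∈ ℤ_9 : 2x ≡ 0 (mod 3)}. Since 3 | 9, φ is well-defined. The kernel is the cyclic subgroup ⟨3⟩ of ℤ_9 (order 3), i.e. {0, 3, 6}

ker(φ) = {0, 3, 6}


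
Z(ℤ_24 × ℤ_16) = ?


Z(G) = {g ∈ G | gx = xg for all x ∈ G}
Direct product of abelian groups is abelian, so Z(G) = G

Z(ℤ_24 × ℤ_16) = ℤ_24 × ℤ_16


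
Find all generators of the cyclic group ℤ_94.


g generates ℤ_n iff gcd(g,n) = 1
Prime factors of 94: 2, 47
Generators are g ∈ {1,...,93} not divisible by any of these primes.
Generators: {1, 3, 5, 7, 9, 11, 13, 15, 17, 19, 21, 23, 25, 27, 29, 31, 33, 35, 37, 39, 41, 43, 45, 49, 51, 53, 55, 57, 59, 61, 63, 65, 67, 69, 71, 73, 75, 77, 79, 81, 83, 85, 87, 89, 91, 93}
Number of generators = φ(94) = 46

Generators of ℤ_94 = {1, 3, 5, 7, 9, 11, 13, 15, 17, 19, 21, 23, 25, 27, 29, 31, 33, 35, 37, 39, 41, 43, 45, 49, 51, 53, 55, 57, 59, 61, 63, 65, 67, 69, 71, 73, 75, 77, 79, 81, 83, 85, 87, 89, 91, 93}


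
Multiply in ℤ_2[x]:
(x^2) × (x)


Expand and collect like terms; reduce coefficients mod 2:
x^0: 0·0 = 0 ≡ 0 (mod 2)
x^1: 0·1 + 0·0 = 0 ≡ 0 (mod 2)
x^2: 0·1 + 1·0 = 0 ≡ 0 (mod 2)
x^3: 1·1 = 1 ≡ 1 (mod 2)
Result: x^3

f · g = x^3


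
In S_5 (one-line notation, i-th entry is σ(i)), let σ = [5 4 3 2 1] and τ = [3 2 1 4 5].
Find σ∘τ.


σ∘τ: apply τ first, then σ
1 →τ 3 →σ 3
2 →τ 2 →σ 4
3 →τ 1 →σ 5
4 →τ 4 →σ 2
5 →τ 5 →σ 1

σ∘τ = [3 4 5 2 1]


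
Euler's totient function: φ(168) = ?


Factor n: 168 = 2^3 × 3 × 7
φ(n) = n · ∏(1 - 1/p) over distinct primes p | n
φ(168) = 168 · (1 - 1/2) · (1 - 1/3) · (1 - 1/7) = 48

φ(168) = 48


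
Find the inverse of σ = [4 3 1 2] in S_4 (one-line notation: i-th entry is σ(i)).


To find σ⁻¹, swap domain and range:
σ(1) = 4 → σ⁻¹(4) = 1
σ(2) = 3 → σ⁻¹(3) = 2
σ(3) = 1 → σ⁻¹(1) = 3
σ(4) = 2 → σ⁻¹(2) = 4

σ⁻¹ = [3 4 2 1]


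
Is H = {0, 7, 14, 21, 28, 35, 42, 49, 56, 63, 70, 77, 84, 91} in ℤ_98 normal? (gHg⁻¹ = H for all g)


H = {0, 7, 14, 21, 28, 35, 42, 49, 56, 63, 70, 77, 84, 91} in ℤ_98
ℤ_98 is abelian; every subgroup of an abelian group is normal

Yes, normal subgroup


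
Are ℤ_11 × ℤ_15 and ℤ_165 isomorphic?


Comparing ℤ_11 × ℤ_15 and ℤ_165:
gcd(11,15) = 1, so ℤ_11 × ℤ_15 ≅ ℤ_165 (CRT)

Yes, ℤ_11 × ℤ_15 ≅ ℤ_165


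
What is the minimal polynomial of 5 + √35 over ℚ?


Let α = 5 + √35. Then α - 5 = √35, so (α - 5)² = 35, giving α² - 10α - 10 = 0. Degree 2 and α ∉ ℚ, so this is the minimal polynomial.

Minimal polynomial: x² - 10x - 10


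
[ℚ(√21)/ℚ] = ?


√21 has minimal polynomial x² - 21 (irreducible over ℚ since 21 is squarefree)

[ℚ(√21)/ℚ] = 2


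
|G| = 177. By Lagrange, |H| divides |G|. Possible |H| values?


Lagrange's theorem: |H| divides |G|
|G| = 177
Divisors of 177: 1, 3, 59, 177

Possible subgroup orders: {1, 3, 59, 177}


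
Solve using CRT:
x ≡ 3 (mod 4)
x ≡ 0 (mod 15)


m₁ = 4, m₂ = 15, gcd = 1, so CRT applies. M = m₁·m₂ = 60
Let M₁ = M/m₁ = 15, M₂ = M/m₂ = 4
Find y₁ ≡ M₁⁻¹ (mod m₁): 15⁻¹ ≡ 3 (mod 4)
Find y₂ ≡ M₂⁻¹ (mod m₂): 4⁻¹ ≡ 4 (mod 15)
x = a₁·M₁·y₁ + a₂·M₂·y₂ = 3·15·3 + 0·4·4 = 135
Reduce mod 60: x ≡ 15
Check: 15 mod 4 = 3 ✓, 15 mod 15 = 0 ✓

x ≡ 15 (mod 60)


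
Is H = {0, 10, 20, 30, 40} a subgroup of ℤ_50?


Subgroup test for H = {0, 10, 20, 30, 40} in (ℤ_50, +):
(1) 0 ∈ H? Yes
(2) Closure: for all a,b ∈ H, (a+b) mod 50 ∈ H? Yes
(3) Inverses: for all a ∈ H, -a mod 50 ∈ H? Yes

Yes, H is a subgroup of ℤ_50


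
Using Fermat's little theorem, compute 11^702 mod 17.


Fermat's little theorem: if p is prime and gcd(a,p)=1, then a^(p-1) ≡ 1 (mod p)
p = 17 is prime, gcd(11,17) = 1
Reduce exponent: 702 mod 16 = 14
So 11^702 ≡ 11^14 (mod 17)
11^14 mod 17 = 9

11^702 ≡ 9 (mod 17)


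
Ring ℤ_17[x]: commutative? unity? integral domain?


ℤ_17 is a field (n prime), so ℤ_17[x] is a commutative integral domain with unity
Commutative: Yes
Integral domain: Yes
Has unity: Yes

ℤ_17[x]: Commutative=Yes, Unity=Yes


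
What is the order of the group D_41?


|D_n| = 2n (n rotations and n reflections)
|D_41| = 2×41 = 82

|D_41| = 82


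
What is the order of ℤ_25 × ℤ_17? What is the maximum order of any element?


|ℤ_25 × ℤ_17| = 25 × 17 = 425
Max element order = lcm(25,17) = 425
Cyclic? Yes (gcd=1)

|ℤ_25×ℤ_17| = 425, max element order = 425


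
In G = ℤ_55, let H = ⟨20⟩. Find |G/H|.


|⟨20⟩| = n / gcd(20, 55) = 55 / 5 = 11
H is normal (ℤ_55 is abelian).
|G/H| = |G| / |H| = 55 / 11 = 5

|G/H| = 5


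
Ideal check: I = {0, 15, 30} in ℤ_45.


Check ideal conditions for I = {0, 15, 30} in ℤ_45:
(1) I is an additive subgroup? Yes
(2) For r ∈ ℤ_45 and a ∈ I: r·a ∈ I? Yes

Yes, I is an ideal of ℤ_45


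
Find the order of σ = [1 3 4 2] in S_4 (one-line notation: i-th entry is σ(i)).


Cycle decomposition: (2 3 4)
Cycle lengths: 3
Order = lcm(3) = 3

ord(σ) = 3


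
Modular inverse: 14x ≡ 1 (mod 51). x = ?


Use the extended Euclidean algorithm to write 1 = 14·s + 51·t; then s mod 51 is the inverse.
Euclidean algorithm:
  14 = 0·51 + 14
  51 = 3·14 + 9
  14 = 1·9 + 5
  9 = 1·5 + 4
  5 = 1·4 + 1
  4 = 4·1 + 0
gcd(14,51) = 1
Back-substitution gives: 14·(11) + 51·(-3) = 1
So 14⁻¹ ≡ 11 ≡ 11 (mod 51)
Check: 14 × 11 = 154 ≡ 1 (mod 51) ✓

14⁻¹ ≡ 11 (mod 51)


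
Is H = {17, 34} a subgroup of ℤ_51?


Subgroup test for H = {17, 34} in (ℤ_51, +):
(1) 0 ∈ H? No
(2) Closure: for all a,b ∈ H, (a+b) mod 51 ∈ H? No  [counterexample: 17 + 34 = 0 ∉ H]
(3) Inverses: for all a ∈ H, -a mod 51 ∈ H? Yes

No, H is not a subgroup of ℤ_51


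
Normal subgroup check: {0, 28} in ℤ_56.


H = {0, 28} in ℤ_56
ℤ_56 is abelian; every subgroup of an abelian group is normal

Yes, normal subgroup


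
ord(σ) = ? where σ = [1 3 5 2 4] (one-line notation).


Cycle decomposition: (2 3 5 4)
Cycle lengths: 4
Order = lcm(4) = 4

ord(σ) = 4


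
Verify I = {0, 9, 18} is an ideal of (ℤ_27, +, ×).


Check ideal conditions for I = {0, 9, 18} in ℤ_27:
(1) I is an additive subgroup? Yes
(2) For r ∈ ℤ_27 and a ∈ I: r·a ∈ I? Yes

Yes, I is an ideal of ℤ_27


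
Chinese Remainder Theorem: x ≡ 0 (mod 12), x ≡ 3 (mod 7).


m₁ = 12, m₂ = 7, gcd = 1, so CRT applies. M = m₁·m₂ = 84
Let M₁ = M/m₁ = 7, M₂ = M/m₂ = 12
Find y₁ ≡ M₁⁻¹ (mod m₁): 7⁻¹ ≡ 7 (mod 12)
Find y₂ ≡ M₂⁻¹ (mod m₂): 12⁻¹ ≡ 3 (mod 7)
x = a₁·M₁·y₁ + a₂·M₂·y₂ = 0·7·7 + 3·12·3 = 108
Reduce mod 84: x ≡ 24
Check: 24 mod 12 = 0 ✓, 24 mod 7 = 3 ✓

x ≡ 24 (mod 84)


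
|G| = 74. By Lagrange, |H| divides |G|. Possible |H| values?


Lagrange's theorem: |H| divides |G|
|G| = 74
Divisors of 74: 1, 2, 37, 74

Possible subgroup orders: {1, 2, 37, 74}


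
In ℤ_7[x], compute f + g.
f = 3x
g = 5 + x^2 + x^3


Add coefficients mod 7:
x^0: 0 + 5 = 5 (mod 7)
x^1: 3 + 0 = 3 (mod 7)
x^2: 0 + 1 = 1 (mod 7)
x^3: 0 + 1 = 1 (mod 7)
Result: 5 + 3x + x^2 + x^3

f + g = 5 + 3x + x^2 + x^3


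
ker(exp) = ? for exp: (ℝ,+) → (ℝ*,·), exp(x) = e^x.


Kernel = preimage of identity
ker(exp) = {x ∈ ℝ | e^x = 1} = {0}

ker(exp) = {0}


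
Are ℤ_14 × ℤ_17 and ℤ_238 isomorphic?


Comparing ℤ_14 × ℤ_17 and ℤ_238:
gcd(14,17) = 1, so ℤ_14 × ℤ_17 ≅ ℤ_238 (CRT)

Yes, ℤ_14 × ℤ_17 ≅ ℤ_238


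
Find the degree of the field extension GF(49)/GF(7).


GF(49) = GF(7^2), so the extension degree is 2

[GF(49)/GF(7)] = 2


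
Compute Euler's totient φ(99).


Factor n: 99 = 3^2 × 11
φ(n) = n · ∏(1 - 1/p) over distinct primes p | n
φ(99) = 99 · (1 - 1/3) · (1 - 1/11) = 60

φ(99) = 60


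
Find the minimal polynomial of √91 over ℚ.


√91 satisfies x² - 91 = 0, irreducible over ℚ since 91 is squarefree

Minimal polynomial: x² - 91


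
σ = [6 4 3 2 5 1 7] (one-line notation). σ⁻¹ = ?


To find σ⁻¹, swap domain and range:
σ(1) = 6 → σ⁻¹(6) = 1
σ(2) = 4 → σ⁻¹(4) = 2
σ(3) = 3 → σ⁻¹(3) = 3
σ(4) = 2 → σ⁻¹(2) = 4
σ(5) = 5 → σ⁻¹(5) = 5
σ(6) = 1 → σ⁻¹(1) = 6
σ(7) = 7 → σ⁻¹(7) = 7

σ⁻¹ = [6 4 3 2 5 1 7]


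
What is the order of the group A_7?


|A_n| = n!/2 (even permutations)
|A_7| = 7!/2 = 5040/2 = 2520

|A_7| = 2520


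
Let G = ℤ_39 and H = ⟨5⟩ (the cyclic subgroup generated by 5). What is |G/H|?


|⟨5⟩| = n / gcd(5, 39) = 39 / 1 = 39
H is normal (ℤ_39 is abelian).
|G/H| = |G| / |H| = 39 / 39 = 1

|G/H| = 1


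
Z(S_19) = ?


Z(G) = {g ∈ G | gx = xg for all x ∈ G}
S_n is non-abelian for n ≥ 3; Z(S_19) is trivial

Z(S_19) = {e}


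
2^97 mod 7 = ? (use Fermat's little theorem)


Fermat's little theorem: if p is prime and gcd(a,p)=1, then a^(p-1) ≡ 1 (mod p)
p = 7 is prime, gcd(2,7) = 1
Reduce exponent: 97 mod 6 = 1
So 2^97 ≡ 2^1 (mod 7)
2^1 mod 7 = 2

2^97 ≡ 2 (mod 7)


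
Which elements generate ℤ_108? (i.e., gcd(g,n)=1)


g generates ℤ_n iff gcd(g,n) = 1
Prime factors of 108: 2, 3
Generators are g ∈ {1,...,107} not divisible by any of these primes.
Generators: {1, 5, 7, 11, 13, 17, 19, 23, 25, 29, 31, 35, 37, 41, 43, 47, 49, 53, 55, 59, 61, 65, 67, 71, 73, 77, 79, 83, 85, 89, 91, 95, 97, 101, 103, 107}
Number of generators = φ(108) = 36

Generators of ℤ_108 = {1, 5, 7, 11, 13, 17, 19, 23, 25, 29, 31, 35, 37, 41, 43, 47, 49, 53, 55, 59, 61, 65, 67, 71, 73, 77, 79, 83, 85, 89, 91, 95, 97, 101, 103, 107}


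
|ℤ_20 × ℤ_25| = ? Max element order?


|ℤ_20 × ℤ_25| = 20 × 25 = 500
Max element order = lcm(20,25) = 100
Cyclic? No (gcd=5)

|ℤ_20×ℤ_25| = 500, max element order = 100


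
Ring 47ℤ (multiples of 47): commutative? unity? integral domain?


47ℤ is a commutative ring under +,× but has no multiplicative identity (1 ∉ 47ℤ); it has no zero divisors, but without unity it is not an integral domain
Commutative: Yes
Integral domain: No
Has unity: No

47ℤ (multiples of 47): Commutative=Yes, Unity=No


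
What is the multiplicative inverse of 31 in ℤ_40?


Use the extended Euclidean algorithm to write 1 = 31·s + 40·t; then s mod 40 is the inverse.
Euclidean algorithm:
  31 = 0·40 + 31
  40 = 1·31 + 9
  31 = 3·9 + 4
  9 = 2·4 + 1
  4 = 4·1 + 0
gcd(31,40) = 1
Back-substitution gives: 31·(-9) + 40·(7) = 1
So 31⁻¹ ≡ -9 ≡ 31 (mod 40)
Check: 31 × 31 = 961 ≡ 1 (mod 40) ✓

31⁻¹ ≡ 31 (mod 40)


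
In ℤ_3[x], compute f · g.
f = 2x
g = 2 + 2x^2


Expand and collect like terms; reduce coefficients mod 3:
x^0: 0·2 = 0 ≡ 0 (mod 3)
x^1: 0·0 + 2·2 = 4 ≡ 1 (mod 3)
x^2: 0·2 + 2·0 = 0 ≡ 0 (mod 3)
x^3: 2·2 = 4 ≡ 1 (mod 3)
Result: x + x^3

f · g = x + x^3


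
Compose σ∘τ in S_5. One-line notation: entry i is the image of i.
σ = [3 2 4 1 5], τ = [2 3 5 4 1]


σ∘τ: apply τ first, then σ
1 →τ 2 →σ 2
2 →τ 3 →σ 4
3 →τ 5 →σ 5
4 →τ 4 →σ 1
5 →τ 1 →σ 3

σ∘τ = [2 4 5 1 3]


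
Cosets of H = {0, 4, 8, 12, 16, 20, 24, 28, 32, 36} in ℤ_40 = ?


H = {0, 4, 8, 12, 16, 20, 24, 28, 32, 36}, |H| = 10
Number of cosets = |G|/|H| = 40/10 = 4
0 + H = {0, 4, 8, 12, 16, 20, 24, 28, 32, 36}
1 + H = {1, 5, 9, 13, 17, 21, 25, 29, 33, 37}
2 + H = {2, 6, 10, 14, 18, 22, 26, 30, 34, 38}
3 + H = {3, 7, 11, 15, 19, 23, 27, 31, 35, 39}

Cosets: 0+H={0,4,8,12,16,20,24,28,32,36}; 1+H={1,5,9,13,17,21,25,29,33,37}; 2+H={2,6,10,14,18,22,26,30,34,38}; 3+H={3,7,11,15,19,23,27,31,35,39}


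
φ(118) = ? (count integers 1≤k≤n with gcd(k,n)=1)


Factor n: 118 = 2 × 59
φ(n) = n · ∏(1 - 1/p) over distinct primes p | n
φ(118) = 118 · (1 - 1/2) · (1 - 1/59) = 58

φ(118) = 58


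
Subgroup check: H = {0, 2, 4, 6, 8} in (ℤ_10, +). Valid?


Subgroup test for H = {0, 2, 4, 6, 8} in (ℤ_10, +):
(1) 0 ∈ H? Yes
(2) Closure: for all a,b ∈ H, (a+b) mod 10 ∈ H? Yes
(3) Inverses: for all a ∈ H, -a mod 10 ∈ H? Yes

Yes, H is a subgroup of ℤ_10


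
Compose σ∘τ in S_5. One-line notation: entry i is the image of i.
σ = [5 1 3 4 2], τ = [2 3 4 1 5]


σ∘τ: apply τ first, then σ
1 →τ 2 →σ 1
2 →τ 3 →σ 3
3 →τ 4 →σ 4
4 →τ 1 →σ 5
5 →τ 5 →σ 2

σ∘τ = [1 3 4 5 2]


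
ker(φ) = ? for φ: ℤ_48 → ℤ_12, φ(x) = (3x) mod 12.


Kernel = preimage of identity
ker(φ) = {x ∈ ℤ_48 : 3x ≡ 0 (mod 12)}. Since 12 | 48, φ is well-defined. The kernel is the cyclic subgroup ⟨4⟩ of ℤ_48 (order 12), i.e. {0, 4, 8, 12, 16, 20, 24, 28, 32, 36, 40, 44}

ker(φ) = {0, 4, 8, 12, 16, 20, 24, 28, 32, 36, 40, 44}


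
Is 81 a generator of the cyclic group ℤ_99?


g generates ℤ_n iff gcd(g, n) = 1
gcd(81, 99) = 9
Since gcd = 9 ≠ 1, ⟨81⟩ has order 11 < 99, so 81 is not a generator.

No, 81 does not generate ℤ_99


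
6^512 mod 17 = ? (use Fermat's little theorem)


Fermat's little theorem: if p is prime and gcd(a,p)=1, then a^(p-1) ≡ 1 (mod p)
p = 17 is prime, gcd(6,17) = 1
Reduce exponent: 512 mod 16 = 0
So 6^512 ≡ 6^0 (mod 17)
6^0 = 1

6^512 ≡ 1 (mod 17)


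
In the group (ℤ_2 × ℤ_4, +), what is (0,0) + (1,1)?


Operation: componentwise addition mod (2, 4)
(0,0) + (1,1) = ((a₁+b₁) mod 2, (a₂+b₂) mod 4) with a = (0,0), b = (1,1)

(0,0) + (1,1) = (1,1)


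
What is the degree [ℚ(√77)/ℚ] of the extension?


√77 has minimal polynomial x² - 77 (irreducible over ℚ since 77 is squarefree)

[ℚ(√77)/ℚ] = 2


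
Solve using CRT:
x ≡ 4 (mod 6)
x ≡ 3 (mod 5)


m₁ = 6, m₂ = 5, gcd = 1, so CRT applies. M = m₁·m₂ = 30
Let M₁ = M/m₁ = 5, M₂ = M/m₂ = 6
Find y₁ ≡ M₁⁻¹ (mod m₁): 5⁻¹ ≡ 5 (mod 6)
Find y₂ ≡ M₂⁻¹ (mod m₂): 6⁻¹ ≡ 1 (mod 5)
x = a₁·M₁·y₁ + a₂·M₂·y₂ = 4·5·5 + 3·6·1 = 118
Reduce mod 30: x ≡ 28
Check: 28 mod 6 = 4 ✓, 28 mod 5 = 3 ✓

x ≡ 28 (mod 30)


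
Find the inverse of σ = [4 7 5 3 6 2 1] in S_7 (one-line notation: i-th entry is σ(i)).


To find σ⁻¹, swap domain and range:
σ(1) = 4 → σ⁻¹(4) = 1
σ(2) = 7 → σ⁻¹(7) = 2
σ(3) = 5 → σ⁻¹(5) = 3
σ(4) = 3 → σ⁻¹(3) = 4
σ(5) = 6 → σ⁻¹(6) = 5
σ(6) = 2 → σ⁻¹(2) = 6
σ(7) = 1 → σ⁻¹(1) = 7

σ⁻¹ = [7 6 4 1 3 5 2]


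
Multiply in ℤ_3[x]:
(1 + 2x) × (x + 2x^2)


Expand and collect like terms; reduce coefficients mod 3:
x^0: 1·0 = 0 ≡ 0 (mod 3)
x^1: 1·1 + 2·0 = 1 ≡ 1 (mod 3)
x^2: 1·2 + 2·1 = 4 ≡ 1 (mod 3)
x^3: 2·2 = 4 ≡ 1 (mod 3)
Result: x + x^2 + x^3

f · g = x + x^2 + x^3


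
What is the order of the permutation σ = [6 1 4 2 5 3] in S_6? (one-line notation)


Cycle decomposition: (1 6 3 4 2)
Cycle lengths: 5
Order = lcm(5) = 5

ord(σ) = 5


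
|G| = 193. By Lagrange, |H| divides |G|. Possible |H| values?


Lagrange's theorem: |H| divides |G|
|G| = 193
Divisors of 193: 1, 193

Possible subgroup orders: {1, 193}


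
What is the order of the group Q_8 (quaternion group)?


Q_8 = {±1, ±i, ±j, ±k}
|Q_8| = 8

|Q_8 (quaternion group)| = 8


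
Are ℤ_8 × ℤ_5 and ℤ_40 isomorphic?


Comparing ℤ_8 × ℤ_5 and ℤ_40:
gcd(8,5) = 1, so ℤ_8 × ℤ_5 ≅ ℤ_40 (CRT)

Yes, ℤ_8 × ℤ_5 ≅ ℤ_40


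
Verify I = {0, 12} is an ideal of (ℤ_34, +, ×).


Check ideal conditions for I = {0, 12} in ℤ_34:
(1) I is an additive subgroup? No
(2) For r ∈ ℤ_34 and a ∈ I: r·a ∈ I? No  [counterexample: r=2, a=12, r·a mod 34 = 24 ∉ I]

No, I is not an ideal of ℤ_34


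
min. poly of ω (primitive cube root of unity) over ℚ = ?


ω satisfies x² + x + 1 = 0 (the cyclotomic polynomial Φ₃)

Minimal polynomial: x² + x + 1


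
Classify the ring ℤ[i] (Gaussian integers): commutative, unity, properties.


ℤ[i] is a commutative integral domain with unity 1 (in fact a Euclidean domain)
Commutative: Yes
Integral domain: Yes
Has unity: Yes

ℤ[i] (Gaussian integers): Commutative=Yes, Unity=Yes


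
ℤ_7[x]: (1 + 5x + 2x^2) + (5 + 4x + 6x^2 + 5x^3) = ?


Add coefficients mod 7:
x^0: 1 + 5 = 6 (mod 7)
x^1: 5 + 4 = 2 (mod 7)
x^2: 2 + 6 = 1 (mod 7)
x^3: 0 + 5 = 5 (mod 7)
Result: 6 + 2x + x^2 + 5x^3

f + g = 6 + 2x + x^2 + 5x^3


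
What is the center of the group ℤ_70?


Z(G) = {g ∈ G | gx = xg for all x ∈ G}
ℤ_70 is abelian, so Z(G) = G

Z(ℤ_70) = ℤ_70


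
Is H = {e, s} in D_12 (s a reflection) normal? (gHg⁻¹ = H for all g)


H = {e, s} in D_12 (s a reflection)
r·s·r⁻¹ = sr⁻² ≠ s for n ≥ 3, so {e, s} is not closed under conjugation

No, not a normal subgroup


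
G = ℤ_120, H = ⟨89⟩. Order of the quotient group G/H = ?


|⟨89⟩| = n / gcd(89, 120) = 120 / 1 = 120
H is normal (ℤ_120 is abelian).
|G/H| = |G| / |H| = 120 / 120 = 1

|G/H| = 1


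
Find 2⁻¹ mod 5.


Use the extended Euclidean algorithm to write 1 = 2·s + 5·t; then s mod 5 is the inverse.
Euclidean algorithm:
  2 = 0·5 + 2
  5 = 2·2 + 1
  2 = 2·1 + 0
gcd(2,5) = 1
Back-substitution gives: 2·(-2) + 5·(1) = 1
So 2⁻¹ ≡ -2 ≡ 3 (mod 5)
Check: 2 × 3 = 6 ≡ 1 (mod 5) ✓

2⁻¹ ≡ 3 (mod 5)


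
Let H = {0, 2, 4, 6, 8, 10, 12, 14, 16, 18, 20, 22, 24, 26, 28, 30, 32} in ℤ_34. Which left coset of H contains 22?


22 + H = {22 + h (mod 34) : h ∈ H}
22+0=22, 22+2=24, 22+4=26, 22+6=28, 22+8=30, 22+10=32, 22+12=0, 22+14=2, 22+16=4, 22+18=6, 22+20=8, 22+22=10, 22+24=12, 22+26=14, 22+28=16, 22+30=18, 22+32=20
22 + H = {0, 2, 4, 6, 8, 10, 12, 14, 16, 18, 20, 22, 24, 26, 28, 30, 32} = 0 + H

22 + H = {0, 2, 4, 6, 8, 10, 12, 14, 16, 18, 20, 22, 24, 26, 28, 30, 32}


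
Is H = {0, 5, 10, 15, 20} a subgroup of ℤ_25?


Subgroup test for H = {0, 5, 10, 15, 20} in (ℤ_25, +):
(1) 0 ∈ H? Yes
(2) Closure: for all a,b ∈ H, (a+b) mod 25 ∈ H? Yes
(3) Inverses: for all a ∈ H, -a mod 25 ∈ H? Yes

Yes, H is a subgroup of ℤ_25


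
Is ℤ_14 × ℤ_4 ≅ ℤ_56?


Comparing ℤ_14 × ℤ_4 and ℤ_56:
gcd(14,4) = 2 ≠ 1. Max element order in ℤ_14×ℤ_4 is lcm(14,4) = 28 < 56, so it has no element of order 56

No, ℤ_14 × ℤ_4 ≇ ℤ_56


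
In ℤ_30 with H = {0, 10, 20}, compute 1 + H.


1 + H = {1 + h (mod 30) : h ∈ H}
1+0=1, 1+10=11, 1+20=21

1 + H = {1, 11, 21}


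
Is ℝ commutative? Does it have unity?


ℝ is a field: commutative, has unity, every nonzero element is a unit (hence an integral domain)
Commutative: Yes
Integral domain: Yes
Has unity: Yes

ℝ: Commutative=Yes, Unity=Yes


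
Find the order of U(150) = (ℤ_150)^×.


U(n) is the group of units mod n; |U(n)| = φ(n)
|U(150)| = φ(150) = 40

|U(150) = (ℤ_150)^×| = 40


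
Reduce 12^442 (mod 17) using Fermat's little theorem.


Fermat's little theorem: if p is prime and gcd(a,p)=1, then a^(p-1) ≡ 1 (mod p)
p = 17 is prime, gcd(12,17) = 1
Reduce exponent: 442 mod 16 = 10
So 12^442 ≡ 12^10 (mod 17)
12^10 mod 17 = 9

12^442 ≡ 9 (mod 17)


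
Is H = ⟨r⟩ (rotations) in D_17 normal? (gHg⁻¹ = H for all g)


H = ⟨r⟩ (rotations) in D_17
The rotation subgroup ⟨r⟩ has index 2 in D_17, so it is normal

Yes, normal subgroup


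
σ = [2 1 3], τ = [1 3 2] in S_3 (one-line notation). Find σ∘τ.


σ∘τ: apply τ first, then σ
1 →τ 1 →σ 2
2 →τ 3 →σ 3
3 →τ 2 →σ 1

σ∘τ = [2 3 1]


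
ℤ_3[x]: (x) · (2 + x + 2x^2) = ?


Expand and collect like terms; reduce coefficients mod 3:
x^0: 0·2 = 0 ≡ 0 (mod 3)
x^1: 0·1 + 1·2 = 2 ≡ 2 (mod 3)
x^2: 0·2 + 1·1 = 1 ≡ 1 (mod 3)
x^3: 1·2 = 2 ≡ 2 (mod 3)
Result: 2x + x^2 + 2x^3

f · g = 2x + x^2 + 2x^3


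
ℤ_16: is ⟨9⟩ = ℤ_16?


g generates ℤ_n iff gcd(g, n) = 1
gcd(9, 16) = 1
Since gcd = 1, 9 is a generator.

Yes, 9 generates ℤ_16


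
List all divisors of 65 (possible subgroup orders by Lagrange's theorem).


Lagrange's theorem: |H| divides |G|
|G| = 65
Divisors of 65: 1, 5, 13, 65

Possible subgroup orders: {1, 5, 13, 65}


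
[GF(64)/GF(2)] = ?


GF(64) = GF(2^6), so the extension degree is 6

[GF(64)/GF(2)] = 6


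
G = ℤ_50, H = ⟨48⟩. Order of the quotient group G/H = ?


|⟨48⟩| = n / gcd(48, 50) = 50 / 2 = 25
H is normal (ℤ_50 is abelian).
|G/H| = |G| / |H| = 50 / 25 = 2

|G/H| = 2


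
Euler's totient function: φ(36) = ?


Factor n: 36 = 2^2 × 3^2
φ(n) = n · ∏(1 - 1/p) over distinct primes p | n
φ(36) = 36 · (1 - 1/2) · (1 - 1/3) = 12

φ(36) = 12


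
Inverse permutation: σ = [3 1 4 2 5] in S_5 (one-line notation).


To find σ⁻¹, swap domain and range:
σ(1) = 3 → σ⁻¹(3) = 1
σ(2) = 1 → σ⁻¹(1) = 2
σ(3) = 4 → σ⁻¹(4) = 3
σ(4) = 2 → σ⁻¹(2) = 4
σ(5) = 5 → σ⁻¹(5) = 5

σ⁻¹ = [2 4 1 3 5]


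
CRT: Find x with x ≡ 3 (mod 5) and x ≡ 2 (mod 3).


m₁ = 5, m₂ = 3, gcd = 1, so CRT applies. M = m₁·m₂ = 15
Let M₁ = M/m₁ = 3, M₂ = M/m₂ = 5
Find y₁ ≡ M₁⁻¹ (mod m₁): 3⁻¹ ≡ 2 (mod 5)
Find y₂ ≡ M₂⁻¹ (mod m₂): 5⁻¹ ≡ 2 (mod 3)
x = a₁·M₁·y₁ + a₂·M₂·y₂ = 3·3·2 + 2·5·2 = 38
Reduce mod 15: x ≡ 8
Check: 8 mod 5 = 3 ✓, 8 mod 3 = 2 ✓

x ≡ 8 (mod 15)


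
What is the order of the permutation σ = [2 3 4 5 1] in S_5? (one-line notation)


Cycle decomposition: (1 2 3 4 5)
Cycle lengths: 5
Order = lcm(5) = 5

ord(σ) = 5


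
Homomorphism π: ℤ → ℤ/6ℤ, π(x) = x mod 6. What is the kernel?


Kernel = preimage of identity
ker(π) = multiples of 6 = 6ℤ

ker(π) = 6ℤ


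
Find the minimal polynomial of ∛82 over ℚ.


∛82 satisfies x³ - 82 = 0, irreducible over ℚ (no rational root; 82 is not a perfect cube)

Minimal polynomial: x³ - 82


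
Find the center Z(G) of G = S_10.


Z(G) = {g ∈ G | gx = xg for all x ∈ G}
S_n is non-abelian for n ≥ 3; Z(S_10) is trivial

Z(S_10) = {e}


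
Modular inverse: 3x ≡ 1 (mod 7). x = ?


Use the extended Euclidean algorithm to write 1 = 3·s + 7·t; then s mod 7 is the inverse.
Euclidean algorithm:
  3 = 0·7 + 3
  7 = 2·3 + 1
  3 = 3·1 + 0
gcd(3,7) = 1
Back-substitution gives: 3·(-2) + 7·(1) = 1
So 3⁻¹ ≡ -2 ≡ 5 (mod 7)
Check: 3 × 5 = 15 ≡ 1 (mod 7) ✓

3⁻¹ ≡ 5 (mod 7)


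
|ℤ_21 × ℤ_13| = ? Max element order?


|ℤ_21 × ℤ_13| = 21 × 13 = 273
Max element order = lcm(21,13) = 273
Cyclic? Yes (gcd=1)

|ℤ_21×ℤ_13| = 273, max element order = 273


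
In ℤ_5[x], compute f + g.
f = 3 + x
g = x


Add coefficients mod 5:
x^0: 3 + 0 = 3 (mod 5)
x^1: 1 + 1 = 2 (mod 5)
Result: 3 + 2x

f + g = 3 + 2x


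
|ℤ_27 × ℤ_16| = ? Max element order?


|ℤ_27 × ℤ_16| = 27 × 16 = 432
Max element order = lcm(27,16) = 432
Cyclic? Yes (gcd=1)

|ℤ_27×ℤ_16| = 432, max element order = 432


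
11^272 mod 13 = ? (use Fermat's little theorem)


Fermat's little theorem: if p is prime and gcd(a,p)=1, then a^(p-1) ≡ 1 (mod p)
p = 13 is prime, gcd(11,13) = 1
Reduce exponent: 272 mod 12 = 8
So 11^272 ≡ 11^8 (mod 13)
11^8 mod 13 = 9

11^272 ≡ 9 (mod 13)


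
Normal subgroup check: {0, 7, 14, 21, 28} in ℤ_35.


H = {0, 7, 14, 21, 28} in ℤ_35
ℤ_35 is abelian; every subgroup of an abelian group is normal

Yes, normal subgroup


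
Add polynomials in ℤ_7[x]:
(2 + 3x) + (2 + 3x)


Add coefficients mod 7:
x^0: 2 + 2 = 4 (mod 7)
x^1: 3 + 3 = 6 (mod 7)
Result: 4 + 6x

f + g = 4 + 6x


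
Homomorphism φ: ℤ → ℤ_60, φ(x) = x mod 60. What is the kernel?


Kernel = preimage of identity
ker(φ) = {x ∈ ℤ : x ≡ 0 (mod 60)} = 60ℤ = {0, ±60, ±120, ...}

ker(φ) = 60ℤ


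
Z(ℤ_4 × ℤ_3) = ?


Z(G) = {g ∈ G | gx = xg for all x ∈ G}
Direct product of abelian groups is abelian, so Z(G) = G

Z(ℤ_4 × ℤ_3) = ℤ_4 × ℤ_3


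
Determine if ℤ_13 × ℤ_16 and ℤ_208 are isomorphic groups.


Comparing ℤ_13 × ℤ_16 and ℤ_208:
gcd(13,16) = 1, so ℤ_13 × ℤ_16 ≅ ℤ_208 (CRT)

Yes, ℤ_13 × ℤ_16 ≅ ℤ_208


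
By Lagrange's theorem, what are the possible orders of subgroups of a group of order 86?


Lagrange's theorem: |H| divides |G|
|G| = 86
Divisors of 86: 1, 2, 43, 86

Possible subgroup orders: {1, 2, 43, 86}


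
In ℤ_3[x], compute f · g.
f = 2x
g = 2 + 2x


Expand and collect like terms; reduce coefficients mod 3:
x^0: 0·2 = 0 ≡ 0 (mod 3)
x^1: 0·2 + 2·2 = 4 ≡ 1 (mod 3)
x^2: 2·2 = 4 ≡ 1 (mod 3)
Result: x + x^2

f · g = x + x^2


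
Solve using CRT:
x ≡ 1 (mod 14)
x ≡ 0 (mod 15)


m₁ = 14, m₂ = 15, gcd = 1, so CRT applies. M = m₁·m₂ = 210
Let M₁ = M/m₁ = 15, M₂ = M/m₂ = 14
Find y₁ ≡ M₁⁻¹ (mod m₁): 15⁻¹ ≡ 1 (mod 14)
Find y₂ ≡ M₂⁻¹ (mod m₂): 14⁻¹ ≡ 14 (mod 15)
x = a₁·M₁·y₁ + a₂·M₂·y₂ = 1·15·1 + 0·14·14 = 15
Reduce mod 210: x ≡ 15
Check: 15 mod 14 = 1 ✓, 15 mod 15 = 0 ✓

x ≡ 15 (mod 210)


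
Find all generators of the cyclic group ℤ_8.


g generates ℤ_n iff gcd(g,n) = 1
Checking each g ∈ {1,...,7}:
gcd(1,8) = 1
gcd(2,8) = 2
gcd(3,8) = 1
gcd(4,8) = 4
gcd(5,8) = 1
gcd(6,8) = 2
gcd(7,8) = 1
Generators: {1, 3, 5, 7}
Number of generators = φ(8) = 4

Generators of ℤ_8 = {1, 3, 5, 7}


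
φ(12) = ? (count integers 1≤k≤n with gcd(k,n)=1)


φ(n) = count of k ∈ {1,...,n} with gcd(k,n)=1
Coprimes to 12: {1, 5, 7, 11}
Count: 4

φ(12) = 4


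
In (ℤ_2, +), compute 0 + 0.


Operation: addition mod 2
0 + 0 = (a + b) mod 2 with a = 0, b = 0

0 + 0 = 0


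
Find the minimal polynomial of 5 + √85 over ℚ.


Let α = 5 + √85. Then α - 5 = √85, so (α - 5)² = 85, giving α² - 10α - 60 = 0. Degree 2 and α ∉ ℚ, so this is the minimal polynomial.

Minimal polynomial: x² - 10x - 60


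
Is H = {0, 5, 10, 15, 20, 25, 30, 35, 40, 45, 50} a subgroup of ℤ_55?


Subgroup test for H = {0, 5, 10, 15, 20, 25, 30, 35, 40, 45, 50} in (ℤ_55, +):
(1) 0 ∈ H? Yes
(2) Closure: for all a,b ∈ H, (a+b) mod 55 ∈ H? Yes
(3) Inverses: for all a ∈ H, -a mod 55 ∈ H? Yes

Yes, H is a subgroup of ℤ_55


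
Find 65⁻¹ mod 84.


Use the extended Euclidean algorithm to write 1 = 65·s + 84·t; then s mod 84 is the inverse.
Euclidean algorithm:
  65 = 0·84 + 65
  84 = 1·65 + 19
  65 = 3·19 + 8
  19 = 2·8 + 3
  8 = 2·3 + 2
  3 = 1·2 + 1
  2 = 2·1 + 0
gcd(65,84) = 1
Back-substitution gives: 65·(-31) + 84·(24) = 1
So 65⁻¹ ≡ -31 ≡ 53 (mod 84)
Check: 65 × 53 = 3445 ≡ 1 (mod 84) ✓

65⁻¹ ≡ 53 (mod 84)


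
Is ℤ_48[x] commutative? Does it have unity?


ℤ_48 has zero divisors (2·24 ≡ 0), and these lift to constant zero divisors in ℤ_48[x]; so not an integral domain
Commutative: Yes
Integral domain: No
Has unity: Yes

ℤ_48[x]: Commutative=Yes, Unity=Yes


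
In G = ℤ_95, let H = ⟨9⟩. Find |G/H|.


|⟨9⟩| = n / gcd(9, 95) = 95 / 1 = 95
H is normal (ℤ_95 is abelian).
|G/H| = |G| / |H| = 95 / 95 = 1

|G/H| = 1


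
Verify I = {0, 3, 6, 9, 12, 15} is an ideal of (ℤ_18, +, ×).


Check ideal conditions for I = {0, 3, 6, 9, 12, 15} in ℤ_18:
(1) I is an additive subgroup? Yes
(2) For r ∈ ℤ_18 and a ∈ I: r·a ∈ I? Yes

Yes, I is an ideal of ℤ_18


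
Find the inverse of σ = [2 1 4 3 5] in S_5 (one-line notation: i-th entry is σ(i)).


To find σ⁻¹, swap domain and range:
σ(1) = 2 → σ⁻¹(2) = 1
σ(2) = 1 → σ⁻¹(1) = 2
σ(3) = 4 → σ⁻¹(4) = 3
σ(4) = 3 → σ⁻¹(3) = 4
σ(5) = 5 → σ⁻¹(5) = 5

σ⁻¹ = [2 1 4 3 5]


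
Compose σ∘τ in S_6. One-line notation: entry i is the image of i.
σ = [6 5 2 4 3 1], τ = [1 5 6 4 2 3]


σ∘τ: apply τ first, then σ
1 →τ 1 →σ 6
2 →τ 5 →σ 3
3 →τ 6 →σ 1
4 →τ 4 →σ 4
5 →τ 2 →σ 5
6 →τ 3 →σ 2

σ∘τ = [6 3 1 4 5 2]


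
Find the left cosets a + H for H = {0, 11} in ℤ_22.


H = {0, 11}, |H| = 2
Number of cosets = |G|/|H| = 22/2 = 11
0 + H = {0, 11}
1 + H = {1, 12}
2 + H = {2, 13}
3 + H = {3, 14}
4 + H = {4, 15}
5 + H = {5, 16}
6 + H = {6, 17}
7 + H = {7, 18}
8 + H = {8, 19}
9 + H = {9, 20}
10 + H = {10, 21}

Cosets: 0+H={0,11}; 1+H={1,12}; 2+H={2,13}; 3+H={3,14}; 4+H={4,15}; 5+H={5,16}; 6+H={6,17}; 7+H={7,18}; 8+H={8,19}; 9+H={9,20}; 10+H={10,21}


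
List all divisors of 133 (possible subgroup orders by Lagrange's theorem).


Lagrange's theorem: |H| divides |G|
|G| = 133
Divisors of 133: 1, 7, 19, 133

Possible subgroup orders: {1, 7, 19, 133}


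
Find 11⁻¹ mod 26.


Use the extended Euclidean algorithm to write 1 = 11·s + 26·t; then s mod 26 is the inverse.
Euclidean algorithm:
  11 = 0·26 + 11
  26 = 2·11 + 4
  11 = 2·4 + 3
  4 = 1·3 + 1
  3 = 3·1 + 0
gcd(11,26) = 1
Back-substitution gives: 11·(-7) + 26·(3) = 1
So 11⁻¹ ≡ -7 ≡ 19 (mod 26)
Check: 11 × 19 = 209 ≡ 1 (mod 26) ✓

11⁻¹ ≡ 19 (mod 26)


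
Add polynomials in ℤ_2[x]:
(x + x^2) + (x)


Add coefficients mod 2:
x^0: 0 + 0 = 0 (mod 2)
x^1: 1 + 1 = 0 (mod 2)
x^2: 1 + 0 = 1 (mod 2)
Result: x^2

f + g = x^2


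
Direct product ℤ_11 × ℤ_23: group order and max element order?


|ℤ_11 × ℤ_23| = 11 × 23 = 253
Max element order = lcm(11,23) = 253
Cyclic? Yes (gcd=1)

|ℤ_11×ℤ_23| = 253, max element order = 253
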